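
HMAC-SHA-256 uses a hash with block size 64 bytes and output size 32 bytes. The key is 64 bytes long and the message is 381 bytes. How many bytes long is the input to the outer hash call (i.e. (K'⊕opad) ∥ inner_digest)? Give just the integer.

96

Key is 64 ≤ 64 bytes, zero-padded: |K'| = 64.
Outer input = (K'⊕opad) ∥ H(inner) → 64 + 32 = 96 bytes.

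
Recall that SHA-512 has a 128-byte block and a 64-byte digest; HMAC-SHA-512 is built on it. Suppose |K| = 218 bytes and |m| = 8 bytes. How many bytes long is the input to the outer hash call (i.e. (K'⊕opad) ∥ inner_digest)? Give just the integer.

192

Key is 218 > 128 bytes, so it is hashed to 64 bytes then zero-padded to 128: |K'| = 128.
Outer input = (K'⊕opad) ∥ H(inner) → 128 + 64 = 192 bytes.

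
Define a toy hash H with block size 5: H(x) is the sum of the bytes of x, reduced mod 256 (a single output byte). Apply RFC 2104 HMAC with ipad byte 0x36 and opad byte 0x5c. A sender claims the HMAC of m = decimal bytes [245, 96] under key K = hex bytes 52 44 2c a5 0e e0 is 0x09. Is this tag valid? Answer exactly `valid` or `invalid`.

Key hex bytes 52 44 2c a5 0e e0 is 6 bytes > B = 5, so hash it first: H(key) = 55, then zero-pad to 5 bytes: K' = 55 00 00 00 00.
K' ⊕ ipad = 63 36 36 36 36; K' ⊕ opad = 09 5c 5c 5c 5c.
Inner hash: sum = 99+54+54+54+54+245+96 = 656; mod 256 = 144 → 90.
Outer hash (recomputed tag): sum = 9+92+92+92+92+144 = 521; mod 256 = 9 → 09.
Recomputed tag = 09; claimed = 09 → match.

valid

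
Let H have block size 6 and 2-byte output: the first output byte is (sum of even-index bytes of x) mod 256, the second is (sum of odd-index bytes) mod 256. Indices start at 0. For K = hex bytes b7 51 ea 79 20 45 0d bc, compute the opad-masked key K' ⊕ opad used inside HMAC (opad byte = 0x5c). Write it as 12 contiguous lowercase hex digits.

92975c5c5c5c

Key hex bytes b7 51 ea 79 20 45 0d bc is 8 bytes > B = 6, so hash it first: H(key) = ce cb, then zero-pad to 6 bytes: K' = ce cb 00 00 00 00.
XOR each byte with 0x5c: ce⊕5c=92, cb⊕5c=97, 00⊕5c=5c, 00⊕5c=5c, 00⊕5c=5c, 00⊕5c=5c.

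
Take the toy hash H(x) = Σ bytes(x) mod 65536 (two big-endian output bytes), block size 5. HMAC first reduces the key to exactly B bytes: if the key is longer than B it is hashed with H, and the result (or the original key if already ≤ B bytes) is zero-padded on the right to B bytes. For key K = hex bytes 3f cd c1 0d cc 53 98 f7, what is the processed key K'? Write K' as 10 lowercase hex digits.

|K| = 8 > B = 5, so first hash the key.
H(K): sum = 63+205+193+13+204+83+152+247 = 1160 → 04 88.
Zero-pad H(K) = 04 88 to 5 bytes: K' = 04 88 00 00 00.

0488000000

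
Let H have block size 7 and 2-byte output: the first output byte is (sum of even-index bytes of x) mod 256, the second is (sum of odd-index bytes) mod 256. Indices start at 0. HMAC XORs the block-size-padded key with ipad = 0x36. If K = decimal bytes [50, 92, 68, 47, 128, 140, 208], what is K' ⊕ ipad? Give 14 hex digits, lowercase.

046a7219b6bae6

Key decimal bytes [50, 92, 68, 47, 128, 140, 208] = 32 5c 44 2f 80 8c d0 is exactly B = 7 bytes: K' = 32 5c 44 2f 80 8c d0.
XOR each byte with 0x36: 32⊕36=04, 5c⊕36=6a, 44⊕36=72, 2f⊕36=19, 80⊕36=b6, 8c⊕36=ba, d0⊕36=e6.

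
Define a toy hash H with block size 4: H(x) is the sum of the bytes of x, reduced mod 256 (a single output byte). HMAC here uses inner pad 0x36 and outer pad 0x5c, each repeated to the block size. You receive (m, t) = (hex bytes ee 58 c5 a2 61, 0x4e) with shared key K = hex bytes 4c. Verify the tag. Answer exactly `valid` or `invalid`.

Key hex bytes 4c is 1 byte ≤ B = 4; zero-pad to 4 bytes: K' = 4c 00 00 00.
K' ⊕ ipad = 7a 36 36 36; K' ⊕ opad = 10 5c 5c 5c.
Inner hash: sum = 122+54+54+54+238+88+197+162+97 = 1066; mod 256 = 42 → 2a.
Outer hash (recomputed tag): sum = 16+92+92+92+42 = 334; mod 256 = 78 → 4e.
Recomputed tag = 4e; claimed = 4e → match.

valid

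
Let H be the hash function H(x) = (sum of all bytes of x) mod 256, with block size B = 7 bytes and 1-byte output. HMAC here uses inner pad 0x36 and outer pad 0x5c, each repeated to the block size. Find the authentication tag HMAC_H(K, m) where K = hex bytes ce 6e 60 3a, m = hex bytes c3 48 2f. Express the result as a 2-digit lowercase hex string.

Key hex bytes ce 6e 60 3a is 4 bytes ≤ B = 7; zero-pad to 7 bytes: K' = ce 6e 60 3a 00 00 00.
K' ⊕ ipad = f8 58 56 0c 36 36 36.  K' ⊕ opad = 92 32 3c 66 5c 5c 5c.
Inner input = (K'⊕ipad) ∥ m = f8 58 56 0c 36 36 36 ∥ c3 48 2f.
Inner hash: sum = 248+88+86+12+54+54+54+195+72+47 = 910; mod 256 = 142 → 8e.
Outer input = (K'⊕opad) ∥ inner = 92 32 3c 66 5c 5c 5c ∥ 8e.
Outer hash (tag): sum = 146+50+60+102+92+92+92+142 = 776; mod 256 = 8 → 08.

08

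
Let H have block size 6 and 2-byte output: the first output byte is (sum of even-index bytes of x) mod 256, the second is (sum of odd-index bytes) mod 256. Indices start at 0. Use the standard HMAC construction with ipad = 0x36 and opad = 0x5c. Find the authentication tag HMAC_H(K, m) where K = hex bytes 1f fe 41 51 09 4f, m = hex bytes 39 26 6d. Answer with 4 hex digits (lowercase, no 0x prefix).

3a90

Key hex bytes 1f fe 41 51 09 4f is exactly B = 6 bytes: K' = 1f fe 41 51 09 4f.
K' ⊕ ipad = 29 c8 77 67 3f 79.  K' ⊕ opad = 43 a2 1d 0d 55 13.
Inner input = (K'⊕ipad) ∥ m = 29 c8 77 67 3f 79 ∥ 39 26 6d.
Inner hash: even-index sum = 389 mod 256 = 133; odd-index sum = 462 mod 256 = 206 → 85 ce.
Outer input = (K'⊕opad) ∥ inner = 43 a2 1d 0d 55 13 ∥ 85 ce.
Outer hash (tag): even-index sum = 314 mod 256 = 58; odd-index sum = 400 mod 256 = 144 → 3a 90.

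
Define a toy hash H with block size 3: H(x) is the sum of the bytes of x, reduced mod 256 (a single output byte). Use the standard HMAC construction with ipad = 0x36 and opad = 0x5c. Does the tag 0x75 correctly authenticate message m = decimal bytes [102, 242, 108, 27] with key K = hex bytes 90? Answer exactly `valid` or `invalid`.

Key hex bytes 90 is 1 byte ≤ B = 3; zero-pad to 3 bytes: K' = 90 00 00.
K' ⊕ ipad = a6 36 36; K' ⊕ opad = cc 5c 5c.
Inner hash: sum = 166+54+54+102+242+108+27 = 753; mod 256 = 241 → f1.
Outer hash (recomputed tag): sum = 204+92+92+241 = 629; mod 256 = 117 → 75.
Recomputed tag = 75; claimed = 75 → match.

valid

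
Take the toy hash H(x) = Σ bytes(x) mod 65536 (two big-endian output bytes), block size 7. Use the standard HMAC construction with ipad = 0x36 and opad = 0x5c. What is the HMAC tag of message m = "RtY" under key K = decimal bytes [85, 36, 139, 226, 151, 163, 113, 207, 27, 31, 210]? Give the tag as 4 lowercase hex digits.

0311

Key decimal bytes [85, 36, 139, 226, 151, 163, 113, 207, 27, 31, 210] = 55 24 8b e2 97 a3 71 cf 1b 1f d2 is 11 bytes > B = 7, so hash it first: H(key) = 05 6c, then zero-pad to 7 bytes: K' = 05 6c 00 00 00 00 00.
K' ⊕ ipad = 33 5a 36 36 36 36 36.  K' ⊕ opad = 59 30 5c 5c 5c 5c 5c.
Inner input = (K'⊕ipad) ∥ m = 33 5a 36 36 36 36 36 ∥ 52 74 59.
Inner hash: sum = 51+90+54+54+54+54+54+82+116+89 = 698 → 02 ba.
Outer input = (K'⊕opad) ∥ inner = 59 30 5c 5c 5c 5c 5c ∥ 02 ba.
Outer hash (tag): sum = 89+48+92+92+92+92+92+2+186 = 785 → 03 11.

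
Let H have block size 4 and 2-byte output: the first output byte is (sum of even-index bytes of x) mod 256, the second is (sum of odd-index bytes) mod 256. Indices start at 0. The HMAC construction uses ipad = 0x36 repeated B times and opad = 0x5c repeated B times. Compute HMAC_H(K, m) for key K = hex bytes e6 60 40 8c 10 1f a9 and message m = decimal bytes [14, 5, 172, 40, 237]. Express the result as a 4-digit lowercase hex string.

a553

Key hex bytes e6 60 40 8c 10 1f a9 is 7 bytes > B = 4, so hash it first: H(key) = df 0b, then zero-pad to 4 bytes: K' = df 0b 00 00.
K' ⊕ ipad = e9 3d 36 36.  K' ⊕ opad = 83 57 5c 5c.
Inner input = (K'⊕ipad) ∥ m = e9 3d 36 36 ∥ 0e 05 ac 28 ed.
Inner hash: even-index sum = 710 mod 256 = 198; odd-index sum = 160 mod 256 = 160 → c6 a0.
Outer input = (K'⊕opad) ∥ inner = 83 57 5c 5c ∥ c6 a0.
Outer hash (tag): even-index sum = 421 mod 256 = 165; odd-index sum = 339 mod 256 = 83 → a5 53.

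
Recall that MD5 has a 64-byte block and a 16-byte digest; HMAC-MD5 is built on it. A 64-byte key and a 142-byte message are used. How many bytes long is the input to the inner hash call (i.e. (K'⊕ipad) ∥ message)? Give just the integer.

206

Key is 64 ≤ 64 bytes, zero-padded: |K'| = 64.
Inner input = (K'⊕ipad) ∥ m → 64 + 142 = 206 bytes.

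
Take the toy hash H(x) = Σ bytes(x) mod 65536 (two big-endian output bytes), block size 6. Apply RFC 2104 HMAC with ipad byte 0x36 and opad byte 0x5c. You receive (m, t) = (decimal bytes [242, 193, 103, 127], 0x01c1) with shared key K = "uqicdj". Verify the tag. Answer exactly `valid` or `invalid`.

valid

Key "uqicdj" = 75 71 69 63 64 6a is exactly B = 6 bytes: K' = 75 71 69 63 64 6a.
K' ⊕ ipad = 43 47 5f 55 52 5c; K' ⊕ opad = 29 2d 35 3f 38 36.
Inner hash: sum = 67+71+95+85+82+92+242+193+103+127 = 1157 → 04 85.
Outer hash (recomputed tag): sum = 41+45+53+63+56+54+4+133 = 449 → 01 c1.
Recomputed tag = 01c1; claimed = 01c1 → match.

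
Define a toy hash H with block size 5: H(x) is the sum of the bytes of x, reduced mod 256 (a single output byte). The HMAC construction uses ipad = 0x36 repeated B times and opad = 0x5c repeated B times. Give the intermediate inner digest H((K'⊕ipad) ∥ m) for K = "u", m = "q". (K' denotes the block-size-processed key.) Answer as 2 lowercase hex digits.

8c

Key "u" = 75 is 1 byte ≤ B = 5; zero-pad to 5 bytes: K' = 75 00 00 00 00.
K' ⊕ ipad = 43 36 36 36 36.
Inner input = 43 36 36 36 36 ∥ 71.
Inner hash: sum = 67+54+54+54+54+113 = 396; mod 256 = 140 → 8c.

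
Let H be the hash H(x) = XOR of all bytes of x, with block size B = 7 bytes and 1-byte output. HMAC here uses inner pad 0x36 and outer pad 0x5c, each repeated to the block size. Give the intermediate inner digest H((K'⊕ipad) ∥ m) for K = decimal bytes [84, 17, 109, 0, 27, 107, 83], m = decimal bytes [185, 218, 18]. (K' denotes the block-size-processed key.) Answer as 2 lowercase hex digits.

4c

Key decimal bytes [84, 17, 109, 0, 27, 107, 83] = 54 11 6d 00 1b 6b 53 is exactly B = 7 bytes: K' = 54 11 6d 00 1b 6b 53.
K' ⊕ ipad = 62 27 5b 36 2d 5d 65.
Inner input = 62 27 5b 36 2d 5d 65 ∥ b9 da 12.
Inner hash: XOR 62⊕27⊕5b⊕36⊕2d⊕5d⊕65⊕b9⊕da⊕12 = 4c.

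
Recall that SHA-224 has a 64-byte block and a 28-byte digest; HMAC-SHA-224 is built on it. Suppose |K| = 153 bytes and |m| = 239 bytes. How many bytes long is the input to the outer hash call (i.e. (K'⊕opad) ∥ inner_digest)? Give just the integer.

92

Key is 153 > 64 bytes, so it is hashed to 28 bytes then zero-padded to 64: |K'| = 64.
Outer input = (K'⊕opad) ∥ H(inner) → 64 + 28 = 92 bytes.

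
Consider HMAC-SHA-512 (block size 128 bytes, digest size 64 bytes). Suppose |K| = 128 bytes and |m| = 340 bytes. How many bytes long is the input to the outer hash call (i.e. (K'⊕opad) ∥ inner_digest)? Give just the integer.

Key is 128 ≤ 128 bytes, zero-padded: |K'| = 128.
Outer input = (K'⊕opad) ∥ H(inner) → 128 + 64 = 192 bytes.

192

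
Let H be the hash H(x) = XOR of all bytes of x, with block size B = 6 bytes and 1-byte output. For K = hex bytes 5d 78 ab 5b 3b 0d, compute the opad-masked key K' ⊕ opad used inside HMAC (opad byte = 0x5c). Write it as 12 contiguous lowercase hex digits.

Key hex bytes 5d 78 ab 5b 3b 0d is exactly B = 6 bytes: K' = 5d 78 ab 5b 3b 0d.
XOR each byte with 0x5c: 5d⊕5c=01, 78⊕5c=24, ab⊕5c=f7, 5b⊕5c=07, 3b⊕5c=67, 0d⊕5c=51.

0124f7076751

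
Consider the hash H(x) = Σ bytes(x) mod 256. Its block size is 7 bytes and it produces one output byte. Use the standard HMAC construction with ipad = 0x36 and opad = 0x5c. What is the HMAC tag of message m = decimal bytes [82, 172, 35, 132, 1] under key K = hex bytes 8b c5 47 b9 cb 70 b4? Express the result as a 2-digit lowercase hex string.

Key hex bytes 8b c5 47 b9 cb 70 b4 is exactly B = 7 bytes: K' = 8b c5 47 b9 cb 70 b4.
K' ⊕ ipad = bd f3 71 8f fd 46 82.  K' ⊕ opad = d7 99 1b e5 97 2c e8.
Inner input = (K'⊕ipad) ∥ m = bd f3 71 8f fd 46 82 ∥ 52 ac 23 84 01.
Inner hash: sum = 189+243+113+143+253+70+130+82+172+35+132+1 = 1563; mod 256 = 27 → 1b.
Outer input = (K'⊕opad) ∥ inner = d7 99 1b e5 97 2c e8 ∥ 1b.
Outer hash (tag): sum = 215+153+27+229+151+44+232+27 = 1078; mod 256 = 54 → 36.

36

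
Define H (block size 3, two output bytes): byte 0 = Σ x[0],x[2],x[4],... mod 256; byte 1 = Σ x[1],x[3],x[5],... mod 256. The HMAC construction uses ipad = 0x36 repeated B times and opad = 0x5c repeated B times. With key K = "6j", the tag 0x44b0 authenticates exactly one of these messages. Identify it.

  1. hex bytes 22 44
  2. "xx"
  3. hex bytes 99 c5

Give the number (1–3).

Key "6j" = 36 6a is 2 bytes ≤ B = 3; zero-pad to 3 bytes: K' = 36 6a 00.
K' ⊕ ipad = 00 5c 36; K' ⊕ opad = 6a 36 5c.
m1: inner = H(00 5c 36 22 44) = 7a 7e; tag = H(6a 36 5c 7a 7e) = 44b0 ← matches
m2: inner = H(00 5c 36 78 78) = ae d4; tag = H(6a 36 5c ae d4) = 9ae4
m3: inner = H(00 5c 36 99 c5) = fb f5; tag = H(6a 36 5c fb f5) = bb31

1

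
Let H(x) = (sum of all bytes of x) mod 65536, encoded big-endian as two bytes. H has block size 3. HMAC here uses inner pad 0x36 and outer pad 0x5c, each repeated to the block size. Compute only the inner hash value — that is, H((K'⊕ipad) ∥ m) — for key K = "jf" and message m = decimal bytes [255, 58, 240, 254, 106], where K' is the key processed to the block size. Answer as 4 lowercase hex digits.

Key "jf" = 6a 66 is 2 bytes ≤ B = 3; zero-pad to 3 bytes: K' = 6a 66 00.
K' ⊕ ipad = 5c 50 36.
Inner input = 5c 50 36 ∥ ff 3a f0 fe 6a.
Inner hash: sum = 92+80+54+255+58+240+254+106 = 1139 → 04 73.

0473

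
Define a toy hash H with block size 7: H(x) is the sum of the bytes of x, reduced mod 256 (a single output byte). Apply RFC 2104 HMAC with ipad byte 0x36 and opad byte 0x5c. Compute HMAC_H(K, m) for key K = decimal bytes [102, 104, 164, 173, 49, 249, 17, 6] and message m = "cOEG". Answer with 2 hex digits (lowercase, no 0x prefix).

Key decimal bytes [102, 104, 164, 173, 49, 249, 17, 6] = 66 68 a4 ad 31 f9 11 06 is 8 bytes > B = 7, so hash it first: H(key) = 60, then zero-pad to 7 bytes: K' = 60 00 00 00 00 00 00.
K' ⊕ ipad = 56 36 36 36 36 36 36.  K' ⊕ opad = 3c 5c 5c 5c 5c 5c 5c.
Inner input = (K'⊕ipad) ∥ m = 56 36 36 36 36 36 36 ∥ 63 4f 45 47.
Inner hash: sum = 86+54+54+54+54+54+54+99+79+69+71 = 728; mod 256 = 216 → d8.
Outer input = (K'⊕opad) ∥ inner = 3c 5c 5c 5c 5c 5c 5c ∥ d8.
Outer hash (tag): sum = 60+92+92+92+92+92+92+216 = 828; mod 256 = 60 → 3c.

3c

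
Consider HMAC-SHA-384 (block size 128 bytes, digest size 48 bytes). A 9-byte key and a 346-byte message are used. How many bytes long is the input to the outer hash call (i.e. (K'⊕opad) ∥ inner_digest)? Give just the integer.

Key is 9 ≤ 128 bytes, zero-padded: |K'| = 128.
Outer input = (K'⊕opad) ∥ H(inner) → 128 + 48 = 176 bytes.

176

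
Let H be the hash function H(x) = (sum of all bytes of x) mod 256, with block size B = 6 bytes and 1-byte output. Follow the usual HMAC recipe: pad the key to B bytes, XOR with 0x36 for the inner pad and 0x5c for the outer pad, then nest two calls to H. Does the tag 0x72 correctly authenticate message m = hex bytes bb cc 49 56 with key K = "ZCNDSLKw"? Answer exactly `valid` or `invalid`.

Key "ZCNDSLKw" = 5a 43 4e 44 53 4c 4b 77 is 8 bytes > B = 6, so hash it first: H(key) = 90, then zero-pad to 6 bytes: K' = 90 00 00 00 00 00.
K' ⊕ ipad = a6 36 36 36 36 36; K' ⊕ opad = cc 5c 5c 5c 5c 5c.
Inner hash: sum = 166+54+54+54+54+54+187+204+73+86 = 986; mod 256 = 218 → da.
Outer hash (recomputed tag): sum = 204+92+92+92+92+92+218 = 882; mod 256 = 114 → 72.
Recomputed tag = 72; claimed = 72 → match.

valid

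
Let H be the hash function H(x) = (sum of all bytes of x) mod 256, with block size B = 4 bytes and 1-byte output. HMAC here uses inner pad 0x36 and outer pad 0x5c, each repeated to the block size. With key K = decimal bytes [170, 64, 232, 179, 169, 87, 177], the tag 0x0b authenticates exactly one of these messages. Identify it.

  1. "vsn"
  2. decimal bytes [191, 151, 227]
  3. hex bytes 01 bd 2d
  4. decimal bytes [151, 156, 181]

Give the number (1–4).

3

Key decimal bytes [170, 64, 232, 179, 169, 87, 177] = aa 40 e8 b3 a9 57 b1 is 7 bytes > B = 4, so hash it first: H(key) = 36, then zero-pad to 4 bytes: K' = 36 00 00 00.
K' ⊕ ipad = 00 36 36 36; K' ⊕ opad = 6a 5c 5c 5c.
m1: inner = H(00 36 36 36 76 73 6e) = f9; tag = H(6a 5c 5c 5c f9) = 77
m2: inner = H(00 36 36 36 bf 97 e3) = db; tag = H(6a 5c 5c 5c db) = 59
m3: inner = H(00 36 36 36 01 bd 2d) = 8d; tag = H(6a 5c 5c 5c 8d) = 0b ← matches
m4: inner = H(00 36 36 36 97 9c b5) = 8a; tag = H(6a 5c 5c 5c 8a) = 08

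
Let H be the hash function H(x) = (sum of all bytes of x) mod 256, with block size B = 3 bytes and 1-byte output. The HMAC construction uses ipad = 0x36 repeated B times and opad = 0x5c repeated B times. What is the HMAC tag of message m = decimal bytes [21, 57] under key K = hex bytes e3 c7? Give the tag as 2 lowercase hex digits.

Key hex bytes e3 c7 is 2 bytes ≤ B = 3; zero-pad to 3 bytes: K' = e3 c7 00.
K' ⊕ ipad = d5 f1 36.  K' ⊕ opad = bf 9b 5c.
Inner input = (K'⊕ipad) ∥ m = d5 f1 36 ∥ 15 39.
Inner hash: sum = 213+241+54+21+57 = 586; mod 256 = 74 → 4a.
Outer input = (K'⊕opad) ∥ inner = bf 9b 5c ∥ 4a.
Outer hash (tag): sum = 191+155+92+74 = 512; mod 256 = 0 → 00.

00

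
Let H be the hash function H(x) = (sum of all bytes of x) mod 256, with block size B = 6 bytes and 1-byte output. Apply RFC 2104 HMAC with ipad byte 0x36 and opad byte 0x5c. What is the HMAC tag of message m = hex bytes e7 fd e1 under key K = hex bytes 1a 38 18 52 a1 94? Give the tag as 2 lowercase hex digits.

8b

Key hex bytes 1a 38 18 52 a1 94 is exactly B = 6 bytes: K' = 1a 38 18 52 a1 94.
K' ⊕ ipad = 2c 0e 2e 64 97 a2.  K' ⊕ opad = 46 64 44 0e fd c8.
Inner input = (K'⊕ipad) ∥ m = 2c 0e 2e 64 97 a2 ∥ e7 fd e1.
Inner hash: sum = 44+14+46+100+151+162+231+253+225 = 1226; mod 256 = 202 → ca.
Outer input = (K'⊕opad) ∥ inner = 46 64 44 0e fd c8 ∥ ca.
Outer hash (tag): sum = 70+100+68+14+253+200+202 = 907; mod 256 = 139 → 8b.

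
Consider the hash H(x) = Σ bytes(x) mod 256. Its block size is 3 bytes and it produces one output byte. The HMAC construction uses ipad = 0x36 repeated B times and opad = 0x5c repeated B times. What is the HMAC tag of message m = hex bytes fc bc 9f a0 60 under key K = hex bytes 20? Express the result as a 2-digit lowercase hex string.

Key hex bytes 20 is 1 byte ≤ B = 3; zero-pad to 3 bytes: K' = 20 00 00.
K' ⊕ ipad = 16 36 36.  K' ⊕ opad = 7c 5c 5c.
Inner input = (K'⊕ipad) ∥ m = 16 36 36 ∥ fc bc 9f a0 60.
Inner hash: sum = 22+54+54+252+188+159+160+96 = 985; mod 256 = 217 → d9.
Outer input = (K'⊕opad) ∥ inner = 7c 5c 5c ∥ d9.
Outer hash (tag): sum = 124+92+92+217 = 525; mod 256 = 13 → 0d.

0d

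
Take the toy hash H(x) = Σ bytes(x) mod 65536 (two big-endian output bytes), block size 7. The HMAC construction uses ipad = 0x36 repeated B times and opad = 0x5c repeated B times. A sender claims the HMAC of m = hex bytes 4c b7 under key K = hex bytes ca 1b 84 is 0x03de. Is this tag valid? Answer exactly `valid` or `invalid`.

Key hex bytes ca 1b 84 is 3 bytes ≤ B = 7; zero-pad to 7 bytes: K' = ca 1b 84 00 00 00 00.
K' ⊕ ipad = fc 2d b2 36 36 36 36; K' ⊕ opad = 96 47 d8 5c 5c 5c 5c.
Inner hash: sum = 252+45+178+54+54+54+54+76+183 = 950 → 03 b6.
Outer hash (recomputed tag): sum = 150+71+216+92+92+92+92+3+182 = 990 → 03 de.
Recomputed tag = 03de; claimed = 03de → match.

valid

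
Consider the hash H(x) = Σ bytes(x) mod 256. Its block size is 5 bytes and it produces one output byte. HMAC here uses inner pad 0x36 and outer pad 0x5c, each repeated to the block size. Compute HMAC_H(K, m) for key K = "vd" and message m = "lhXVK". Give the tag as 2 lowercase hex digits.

Key "vd" = 76 64 is 2 bytes ≤ B = 5; zero-pad to 5 bytes: K' = 76 64 00 00 00.
K' ⊕ ipad = 40 52 36 36 36.  K' ⊕ opad = 2a 38 5c 5c 5c.
Inner input = (K'⊕ipad) ∥ m = 40 52 36 36 36 ∥ 6c 68 58 56 4b.
Inner hash: sum = 64+82+54+54+54+108+104+88+86+75 = 769; mod 256 = 1 → 01.
Outer input = (K'⊕opad) ∥ inner = 2a 38 5c 5c 5c ∥ 01.
Outer hash (tag): sum = 42+56+92+92+92+1 = 375; mod 256 = 119 → 77.

77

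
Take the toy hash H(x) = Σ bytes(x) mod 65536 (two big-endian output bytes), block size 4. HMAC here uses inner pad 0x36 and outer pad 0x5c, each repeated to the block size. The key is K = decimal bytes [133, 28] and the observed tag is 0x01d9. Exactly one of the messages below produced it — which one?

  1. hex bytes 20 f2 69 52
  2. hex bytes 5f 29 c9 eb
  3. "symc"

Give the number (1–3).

3

Key decimal bytes [133, 28] = 85 1c is 2 bytes ≤ B = 4; zero-pad to 4 bytes: K' = 85 1c 00 00.
K' ⊕ ipad = b3 2a 36 36; K' ⊕ opad = d9 40 5c 5c.
m1: inner = H(b3 2a 36 36 20 f2 69 52) = 03 16; tag = H(d9 40 5c 5c 03 16) = 01ea
m2: inner = H(b3 2a 36 36 5f 29 c9 eb) = 03 85; tag = H(d9 40 5c 5c 03 85) = 0259
m3: inner = H(b3 2a 36 36 73 79 6d 63) = 03 05; tag = H(d9 40 5c 5c 03 05) = 01d9 ← matches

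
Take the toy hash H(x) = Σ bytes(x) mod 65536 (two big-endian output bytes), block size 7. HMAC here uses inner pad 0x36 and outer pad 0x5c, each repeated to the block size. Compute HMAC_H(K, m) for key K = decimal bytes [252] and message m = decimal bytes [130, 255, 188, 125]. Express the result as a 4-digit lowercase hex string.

0394

Key decimal bytes [252] = fc is 1 byte ≤ B = 7; zero-pad to 7 bytes: K' = fc 00 00 00 00 00 00.
K' ⊕ ipad = ca 36 36 36 36 36 36.  K' ⊕ opad = a0 5c 5c 5c 5c 5c 5c.
Inner input = (K'⊕ipad) ∥ m = ca 36 36 36 36 36 36 ∥ 82 ff bc 7d.
Inner hash: sum = 202+54+54+54+54+54+54+130+255+188+125 = 1224 → 04 c8.
Outer input = (K'⊕opad) ∥ inner = a0 5c 5c 5c 5c 5c 5c ∥ 04 c8.
Outer hash (tag): sum = 160+92+92+92+92+92+92+4+200 = 916 → 03 94.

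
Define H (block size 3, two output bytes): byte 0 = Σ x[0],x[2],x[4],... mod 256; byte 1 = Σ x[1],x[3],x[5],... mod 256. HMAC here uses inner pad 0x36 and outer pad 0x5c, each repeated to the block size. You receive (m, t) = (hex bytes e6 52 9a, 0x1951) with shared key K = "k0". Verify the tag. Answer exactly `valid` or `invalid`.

Key "k0" = 6b 30 is 2 bytes ≤ B = 3; zero-pad to 3 bytes: K' = 6b 30 00.
K' ⊕ ipad = 5d 06 36; K' ⊕ opad = 37 6c 5c.
Inner hash: even-index sum = 229 mod 256 = 229; odd-index sum = 390 mod 256 = 134 → e5 86.
Outer hash (recomputed tag): even-index sum = 281 mod 256 = 25; odd-index sum = 337 mod 256 = 81 → 19 51.
Recomputed tag = 1951; claimed = 1951 → match.

valid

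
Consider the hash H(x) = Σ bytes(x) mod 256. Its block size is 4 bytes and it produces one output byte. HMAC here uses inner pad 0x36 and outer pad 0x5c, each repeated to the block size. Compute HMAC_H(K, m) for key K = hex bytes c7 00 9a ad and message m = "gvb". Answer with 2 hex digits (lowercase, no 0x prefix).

Key hex bytes c7 00 9a ad is exactly B = 4 bytes: K' = c7 00 9a ad.
K' ⊕ ipad = f1 36 ac 9b.  K' ⊕ opad = 9b 5c c6 f1.
Inner input = (K'⊕ipad) ∥ m = f1 36 ac 9b ∥ 67 76 62.
Inner hash: sum = 241+54+172+155+103+118+98 = 941; mod 256 = 173 → ad.
Outer input = (K'⊕opad) ∥ inner = 9b 5c c6 f1 ∥ ad.
Outer hash (tag): sum = 155+92+198+241+173 = 859; mod 256 = 91 → 5b.

5b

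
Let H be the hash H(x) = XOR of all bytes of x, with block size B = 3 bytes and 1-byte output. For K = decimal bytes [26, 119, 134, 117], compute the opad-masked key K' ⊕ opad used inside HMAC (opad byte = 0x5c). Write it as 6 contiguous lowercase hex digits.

c25c5c

Key decimal bytes [26, 119, 134, 117] = 1a 77 86 75 is 4 bytes > B = 3, so hash it first: H(key) = 9e, then zero-pad to 3 bytes: K' = 9e 00 00.
XOR each byte with 0x5c: 9e⊕5c=c2, 00⊕5c=5c, 00⊕5c=5c.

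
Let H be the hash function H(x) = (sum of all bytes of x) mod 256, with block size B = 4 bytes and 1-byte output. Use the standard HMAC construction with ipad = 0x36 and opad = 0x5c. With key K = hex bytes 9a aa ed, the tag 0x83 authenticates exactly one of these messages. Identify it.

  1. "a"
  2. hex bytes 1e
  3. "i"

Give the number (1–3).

Key hex bytes 9a aa ed is 3 bytes ≤ B = 4; zero-pad to 4 bytes: K' = 9a aa ed 00.
K' ⊕ ipad = ac 9c db 36; K' ⊕ opad = c6 f6 b1 5c.
m1: inner = H(ac 9c db 36 61) = ba; tag = H(c6 f6 b1 5c ba) = 83 ← matches
m2: inner = H(ac 9c db 36 1e) = 77; tag = H(c6 f6 b1 5c 77) = 40
m3: inner = H(ac 9c db 36 69) = c2; tag = H(c6 f6 b1 5c c2) = 8b

1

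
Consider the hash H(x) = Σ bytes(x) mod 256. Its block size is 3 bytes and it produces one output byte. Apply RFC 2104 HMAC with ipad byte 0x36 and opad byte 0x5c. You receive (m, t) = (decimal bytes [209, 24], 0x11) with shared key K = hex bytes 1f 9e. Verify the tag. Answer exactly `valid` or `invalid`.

Key hex bytes 1f 9e is 2 bytes ≤ B = 3; zero-pad to 3 bytes: K' = 1f 9e 00.
K' ⊕ ipad = 29 a8 36; K' ⊕ opad = 43 c2 5c.
Inner hash: sum = 41+168+54+209+24 = 496; mod 256 = 240 → f0.
Outer hash (recomputed tag): sum = 67+194+92+240 = 593; mod 256 = 81 → 51.
Recomputed tag = 51; claimed = 11 → mismatch.

invalid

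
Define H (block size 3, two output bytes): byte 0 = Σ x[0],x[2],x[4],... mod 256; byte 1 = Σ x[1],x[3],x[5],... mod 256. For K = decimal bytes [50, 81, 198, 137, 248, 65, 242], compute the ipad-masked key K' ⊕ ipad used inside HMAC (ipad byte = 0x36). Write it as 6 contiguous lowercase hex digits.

d42d36

Key decimal bytes [50, 81, 198, 137, 248, 65, 242] = 32 51 c6 89 f8 41 f2 is 7 bytes > B = 3, so hash it first: H(key) = e2 1b, then zero-pad to 3 bytes: K' = e2 1b 00.
XOR each byte with 0x36: e2⊕36=d4, 1b⊕36=2d, 00⊕36=36.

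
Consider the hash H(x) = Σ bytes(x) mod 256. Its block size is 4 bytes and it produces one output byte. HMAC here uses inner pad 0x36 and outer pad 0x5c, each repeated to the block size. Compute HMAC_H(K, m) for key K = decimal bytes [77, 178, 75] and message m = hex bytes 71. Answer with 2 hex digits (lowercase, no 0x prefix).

95

Key decimal bytes [77, 178, 75] = 4d b2 4b is 3 bytes ≤ B = 4; zero-pad to 4 bytes: K' = 4d b2 4b 00.
K' ⊕ ipad = 7b 84 7d 36.  K' ⊕ opad = 11 ee 17 5c.
Inner input = (K'⊕ipad) ∥ m = 7b 84 7d 36 ∥ 71.
Inner hash: sum = 123+132+125+54+113 = 547; mod 256 = 35 → 23.
Outer input = (K'⊕opad) ∥ inner = 11 ee 17 5c ∥ 23.
Outer hash (tag): sum = 17+238+23+92+35 = 405; mod 256 = 149 → 95.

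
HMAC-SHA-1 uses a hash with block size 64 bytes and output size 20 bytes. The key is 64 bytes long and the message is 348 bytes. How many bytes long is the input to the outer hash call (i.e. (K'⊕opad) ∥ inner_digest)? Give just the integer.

Key is 64 ≤ 64 bytes, zero-padded: |K'| = 64.
Outer input = (K'⊕opad) ∥ H(inner) → 64 + 20 = 84 bytes.

84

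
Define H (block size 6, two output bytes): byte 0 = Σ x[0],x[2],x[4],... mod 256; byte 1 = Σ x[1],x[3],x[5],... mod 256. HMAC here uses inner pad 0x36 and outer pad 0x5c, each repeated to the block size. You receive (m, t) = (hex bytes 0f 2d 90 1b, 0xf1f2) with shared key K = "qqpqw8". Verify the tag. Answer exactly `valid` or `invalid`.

invalid

Key "qqpqw8" = 71 71 70 71 77 38 is exactly B = 6 bytes: K' = 71 71 70 71 77 38.
K' ⊕ ipad = 47 47 46 47 41 0e; K' ⊕ opad = 2d 2d 2c 2d 2b 64.
Inner hash: even-index sum = 365 mod 256 = 109; odd-index sum = 228 mod 256 = 228 → 6d e4.
Outer hash (recomputed tag): even-index sum = 241 mod 256 = 241; odd-index sum = 418 mod 256 = 162 → f1 a2.
Recomputed tag = f1a2; claimed = f1f2 → mismatch.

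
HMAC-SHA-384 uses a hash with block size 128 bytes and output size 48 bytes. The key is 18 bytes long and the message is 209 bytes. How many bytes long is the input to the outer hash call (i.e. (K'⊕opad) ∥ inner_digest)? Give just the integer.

176

Key is 18 ≤ 128 bytes, zero-padded: |K'| = 128.
Outer input = (K'⊕opad) ∥ H(inner) → 128 + 48 = 176 bytes.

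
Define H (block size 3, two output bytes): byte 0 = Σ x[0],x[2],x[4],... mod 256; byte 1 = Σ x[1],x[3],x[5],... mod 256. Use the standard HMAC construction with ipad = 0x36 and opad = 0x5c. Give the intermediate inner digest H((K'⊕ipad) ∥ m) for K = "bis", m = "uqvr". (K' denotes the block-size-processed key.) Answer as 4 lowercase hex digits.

7c4a

Key "bis" = 62 69 73 is exactly B = 3 bytes: K' = 62 69 73.
K' ⊕ ipad = 54 5f 45.
Inner input = 54 5f 45 ∥ 75 71 76 72.
Inner hash: even-index sum = 380 mod 256 = 124; odd-index sum = 330 mod 256 = 74 → 7c 4a.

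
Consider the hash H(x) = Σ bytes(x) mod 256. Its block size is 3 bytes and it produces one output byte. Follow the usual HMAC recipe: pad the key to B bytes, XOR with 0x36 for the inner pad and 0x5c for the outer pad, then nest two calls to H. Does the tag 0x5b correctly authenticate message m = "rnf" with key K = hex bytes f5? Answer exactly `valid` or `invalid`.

Key hex bytes f5 is 1 byte ≤ B = 3; zero-pad to 3 bytes: K' = f5 00 00.
K' ⊕ ipad = c3 36 36; K' ⊕ opad = a9 5c 5c.
Inner hash: sum = 195+54+54+114+110+102 = 629; mod 256 = 117 → 75.
Outer hash (recomputed tag): sum = 169+92+92+117 = 470; mod 256 = 214 → d6.
Recomputed tag = d6; claimed = 5b → mismatch.

invalid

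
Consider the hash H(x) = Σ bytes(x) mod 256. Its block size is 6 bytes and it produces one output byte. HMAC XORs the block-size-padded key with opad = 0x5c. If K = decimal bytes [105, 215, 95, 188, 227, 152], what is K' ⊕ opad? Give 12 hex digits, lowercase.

Key decimal bytes [105, 215, 95, 188, 227, 152] = 69 d7 5f bc e3 98 is exactly B = 6 bytes: K' = 69 d7 5f bc e3 98.
XOR each byte with 0x5c: 69⊕5c=35, d7⊕5c=8b, 5f⊕5c=03, bc⊕5c=e0, e3⊕5c=bf, 98⊕5c=c4.

358b03e0bfc4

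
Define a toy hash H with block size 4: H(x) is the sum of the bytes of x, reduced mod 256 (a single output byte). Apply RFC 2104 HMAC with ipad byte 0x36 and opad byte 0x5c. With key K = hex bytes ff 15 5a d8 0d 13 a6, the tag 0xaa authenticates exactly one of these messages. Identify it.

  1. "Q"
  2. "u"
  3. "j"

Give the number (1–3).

Key hex bytes ff 15 5a d8 0d 13 a6 is 7 bytes > B = 4, so hash it first: H(key) = 0c, then zero-pad to 4 bytes: K' = 0c 00 00 00.
K' ⊕ ipad = 3a 36 36 36; K' ⊕ opad = 50 5c 5c 5c.
m1: inner = H(3a 36 36 36 51) = 2d; tag = H(50 5c 5c 5c 2d) = 91
m2: inner = H(3a 36 36 36 75) = 51; tag = H(50 5c 5c 5c 51) = b5
m3: inner = H(3a 36 36 36 6a) = 46; tag = H(50 5c 5c 5c 46) = aa ← matches

3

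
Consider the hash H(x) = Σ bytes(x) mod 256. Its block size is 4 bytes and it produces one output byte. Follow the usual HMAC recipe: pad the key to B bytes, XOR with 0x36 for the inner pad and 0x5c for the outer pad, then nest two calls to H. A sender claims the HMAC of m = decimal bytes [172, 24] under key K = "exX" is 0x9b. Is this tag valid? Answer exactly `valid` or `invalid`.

Key "exX" = 65 78 58 is 3 bytes ≤ B = 4; zero-pad to 4 bytes: K' = 65 78 58 00.
K' ⊕ ipad = 53 4e 6e 36; K' ⊕ opad = 39 24 04 5c.
Inner hash: sum = 83+78+110+54+172+24 = 521; mod 256 = 9 → 09.
Outer hash (recomputed tag): sum = 57+36+4+92+9 = 198 → c6.
Recomputed tag = c6; claimed = 9b → mismatch.

invalid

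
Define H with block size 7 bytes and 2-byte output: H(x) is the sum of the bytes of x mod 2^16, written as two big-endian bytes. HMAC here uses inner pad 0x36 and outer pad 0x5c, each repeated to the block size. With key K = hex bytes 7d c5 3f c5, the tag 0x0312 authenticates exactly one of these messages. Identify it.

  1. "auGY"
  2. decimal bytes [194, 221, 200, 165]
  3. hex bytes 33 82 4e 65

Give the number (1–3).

3

Key hex bytes 7d c5 3f c5 is 4 bytes ≤ B = 7; zero-pad to 7 bytes: K' = 7d c5 3f c5 00 00 00.
K' ⊕ ipad = 4b f3 09 f3 36 36 36; K' ⊕ opad = 21 99 63 99 5c 5c 5c.
m1: inner = H(4b f3 09 f3 36 36 36 61 75 47 59) = 04 52; tag = H(21 99 63 99 5c 5c 5c 04 52) = 0320
m2: inner = H(4b f3 09 f3 36 36 36 c2 dd c8 a5) = 05 e8; tag = H(21 99 63 99 5c 5c 5c 05 e8) = 03b7
m3: inner = H(4b f3 09 f3 36 36 36 33 82 4e 65) = 04 44; tag = H(21 99 63 99 5c 5c 5c 04 44) = 0312 ← matches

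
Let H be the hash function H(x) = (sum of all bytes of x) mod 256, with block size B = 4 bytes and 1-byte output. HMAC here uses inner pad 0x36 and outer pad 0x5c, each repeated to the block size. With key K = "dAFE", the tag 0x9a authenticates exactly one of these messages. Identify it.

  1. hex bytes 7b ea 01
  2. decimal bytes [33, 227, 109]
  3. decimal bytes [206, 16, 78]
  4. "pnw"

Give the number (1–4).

1

Key "dAFE" = 64 41 46 45 is exactly B = 4 bytes: K' = 64 41 46 45.
K' ⊕ ipad = 52 77 70 73; K' ⊕ opad = 38 1d 1a 19.
m1: inner = H(52 77 70 73 7b ea 01) = 12; tag = H(38 1d 1a 19 12) = 9a ← matches
m2: inner = H(52 77 70 73 21 e3 6d) = 1d; tag = H(38 1d 1a 19 1d) = a5
m3: inner = H(52 77 70 73 ce 10 4e) = d8; tag = H(38 1d 1a 19 d8) = 60
m4: inner = H(52 77 70 73 70 6e 77) = 01; tag = H(38 1d 1a 19 01) = 89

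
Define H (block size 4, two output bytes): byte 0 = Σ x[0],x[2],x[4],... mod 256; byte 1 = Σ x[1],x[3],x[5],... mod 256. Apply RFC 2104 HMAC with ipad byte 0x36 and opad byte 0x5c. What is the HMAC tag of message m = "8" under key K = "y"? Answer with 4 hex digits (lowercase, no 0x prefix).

3e24

Key "y" = 79 is 1 byte ≤ B = 4; zero-pad to 4 bytes: K' = 79 00 00 00.
K' ⊕ ipad = 4f 36 36 36.  K' ⊕ opad = 25 5c 5c 5c.
Inner input = (K'⊕ipad) ∥ m = 4f 36 36 36 ∥ 38.
Inner hash: even-index sum = 189 mod 256 = 189; odd-index sum = 108 mod 256 = 108 → bd 6c.
Outer input = (K'⊕opad) ∥ inner = 25 5c 5c 5c ∥ bd 6c.
Outer hash (tag): even-index sum = 318 mod 256 = 62; odd-index sum = 292 mod 256 = 36 → 3e 24.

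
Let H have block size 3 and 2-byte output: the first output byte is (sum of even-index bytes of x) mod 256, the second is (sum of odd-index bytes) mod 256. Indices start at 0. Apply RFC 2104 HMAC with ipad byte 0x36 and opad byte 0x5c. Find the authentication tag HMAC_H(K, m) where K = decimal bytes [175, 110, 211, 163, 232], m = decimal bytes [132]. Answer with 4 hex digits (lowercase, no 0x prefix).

Key decimal bytes [175, 110, 211, 163, 232] = af 6e d3 a3 e8 is 5 bytes > B = 3, so hash it first: H(key) = 6a 11, then zero-pad to 3 bytes: K' = 6a 11 00.
K' ⊕ ipad = 5c 27 36.  K' ⊕ opad = 36 4d 5c.
Inner input = (K'⊕ipad) ∥ m = 5c 27 36 ∥ 84.
Inner hash: even-index sum = 146 mod 256 = 146; odd-index sum = 171 mod 256 = 171 → 92 ab.
Outer input = (K'⊕opad) ∥ inner = 36 4d 5c ∥ 92 ab.
Outer hash (tag): even-index sum = 317 mod 256 = 61; odd-index sum = 223 mod 256 = 223 → 3d df.

3ddf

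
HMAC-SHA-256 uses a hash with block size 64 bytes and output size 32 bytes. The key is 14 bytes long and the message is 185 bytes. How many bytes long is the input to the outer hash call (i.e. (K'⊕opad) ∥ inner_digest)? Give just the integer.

96

Key is 14 ≤ 64 bytes, zero-padded: |K'| = 64.
Outer input = (K'⊕opad) ∥ H(inner) → 64 + 32 = 96 bytes.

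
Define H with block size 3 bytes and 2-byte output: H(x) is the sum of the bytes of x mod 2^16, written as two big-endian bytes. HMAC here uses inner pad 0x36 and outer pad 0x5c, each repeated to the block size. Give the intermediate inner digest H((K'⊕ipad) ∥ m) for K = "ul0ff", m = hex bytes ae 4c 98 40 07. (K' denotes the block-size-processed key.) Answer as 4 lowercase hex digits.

Key "ul0ff" = 75 6c 30 66 66 is 5 bytes > B = 3, so hash it first: H(key) = 01 dd, then zero-pad to 3 bytes: K' = 01 dd 00.
K' ⊕ ipad = 37 eb 36.
Inner input = 37 eb 36 ∥ ae 4c 98 40 07.
Inner hash: sum = 55+235+54+174+76+152+64+7 = 817 → 03 31.

0331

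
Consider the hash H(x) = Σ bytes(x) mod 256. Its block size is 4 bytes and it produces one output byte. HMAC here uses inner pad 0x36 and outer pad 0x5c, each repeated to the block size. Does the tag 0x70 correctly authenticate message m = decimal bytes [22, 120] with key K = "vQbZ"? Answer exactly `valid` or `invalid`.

Key "vQbZ" = 76 51 62 5a is exactly B = 4 bytes: K' = 76 51 62 5a.
K' ⊕ ipad = 40 67 54 6c; K' ⊕ opad = 2a 0d 3e 06.
Inner hash: sum = 64+103+84+108+22+120 = 501; mod 256 = 245 → f5.
Outer hash (recomputed tag): sum = 42+13+62+6+245 = 368; mod 256 = 112 → 70.
Recomputed tag = 70; claimed = 70 → match.

valid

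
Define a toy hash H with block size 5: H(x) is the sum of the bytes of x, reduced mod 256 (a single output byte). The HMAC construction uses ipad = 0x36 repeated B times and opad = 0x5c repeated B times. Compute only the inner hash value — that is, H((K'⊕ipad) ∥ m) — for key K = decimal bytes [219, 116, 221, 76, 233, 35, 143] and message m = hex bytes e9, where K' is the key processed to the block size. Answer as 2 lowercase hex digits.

Key decimal bytes [219, 116, 221, 76, 233, 35, 143] = db 74 dd 4c e9 23 8f is 7 bytes > B = 5, so hash it first: H(key) = 13, then zero-pad to 5 bytes: K' = 13 00 00 00 00.
K' ⊕ ipad = 25 36 36 36 36.
Inner input = 25 36 36 36 36 ∥ e9.
Inner hash: sum = 37+54+54+54+54+233 = 486; mod 256 = 230 → e6.

e6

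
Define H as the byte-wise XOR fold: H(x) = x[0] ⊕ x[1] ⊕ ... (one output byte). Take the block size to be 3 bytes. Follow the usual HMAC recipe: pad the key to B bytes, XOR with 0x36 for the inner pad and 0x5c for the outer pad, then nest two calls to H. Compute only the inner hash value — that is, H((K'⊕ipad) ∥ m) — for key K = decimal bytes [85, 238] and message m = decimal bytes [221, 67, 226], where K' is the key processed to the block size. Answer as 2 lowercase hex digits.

Key decimal bytes [85, 238] = 55 ee is 2 bytes ≤ B = 3; zero-pad to 3 bytes: K' = 55 ee 00.
K' ⊕ ipad = 63 d8 36.
Inner input = 63 d8 36 ∥ dd 43 e2.
Inner hash: XOR 63⊕d8⊕36⊕dd⊕43⊕e2 = f1.

f1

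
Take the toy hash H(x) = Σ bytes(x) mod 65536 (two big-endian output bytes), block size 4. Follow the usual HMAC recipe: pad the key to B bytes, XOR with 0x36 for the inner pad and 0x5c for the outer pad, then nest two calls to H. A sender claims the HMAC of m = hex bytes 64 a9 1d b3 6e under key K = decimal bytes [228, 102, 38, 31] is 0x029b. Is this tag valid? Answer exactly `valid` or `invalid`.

invalid

Key decimal bytes [228, 102, 38, 31] = e4 66 26 1f is exactly B = 4 bytes: K' = e4 66 26 1f.
K' ⊕ ipad = d2 50 10 29; K' ⊕ opad = b8 3a 7a 43.
Inner hash: sum = 210+80+16+41+100+169+29+179+110 = 934 → 03 a6.
Outer hash (recomputed tag): sum = 184+58+122+67+3+166 = 600 → 02 58.
Recomputed tag = 0258; claimed = 029b → mismatch.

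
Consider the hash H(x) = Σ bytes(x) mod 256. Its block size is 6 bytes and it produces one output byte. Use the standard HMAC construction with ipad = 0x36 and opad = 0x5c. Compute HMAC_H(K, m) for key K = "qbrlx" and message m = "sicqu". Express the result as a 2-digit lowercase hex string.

Key "qbrlx" = 71 62 72 6c 78 is 5 bytes ≤ B = 6; zero-pad to 6 bytes: K' = 71 62 72 6c 78 00.
K' ⊕ ipad = 47 54 44 5a 4e 36.  K' ⊕ opad = 2d 3e 2e 30 24 5c.
Inner input = (K'⊕ipad) ∥ m = 47 54 44 5a 4e 36 ∥ 73 69 63 71 75.
Inner hash: sum = 71+84+68+90+78+54+115+105+99+113+117 = 994; mod 256 = 226 → e2.
Outer input = (K'⊕opad) ∥ inner = 2d 3e 2e 30 24 5c ∥ e2.
Outer hash (tag): sum = 45+62+46+48+36+92+226 = 555; mod 256 = 43 → 2b.

2b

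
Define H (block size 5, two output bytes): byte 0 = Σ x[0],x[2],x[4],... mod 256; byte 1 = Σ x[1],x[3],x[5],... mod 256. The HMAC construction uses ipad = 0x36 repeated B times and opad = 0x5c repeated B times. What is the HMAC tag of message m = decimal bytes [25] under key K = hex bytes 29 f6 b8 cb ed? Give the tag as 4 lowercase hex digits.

Key hex bytes 29 f6 b8 cb ed is exactly B = 5 bytes: K' = 29 f6 b8 cb ed.
K' ⊕ ipad = 1f c0 8e fd db.  K' ⊕ opad = 75 aa e4 97 b1.
Inner input = (K'⊕ipad) ∥ m = 1f c0 8e fd db ∥ 19.
Inner hash: even-index sum = 392 mod 256 = 136; odd-index sum = 470 mod 256 = 214 → 88 d6.
Outer input = (K'⊕opad) ∥ inner = 75 aa e4 97 b1 ∥ 88 d6.
Outer hash (tag): even-index sum = 736 mod 256 = 224; odd-index sum = 457 mod 256 = 201 → e0 c9.

e0c9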